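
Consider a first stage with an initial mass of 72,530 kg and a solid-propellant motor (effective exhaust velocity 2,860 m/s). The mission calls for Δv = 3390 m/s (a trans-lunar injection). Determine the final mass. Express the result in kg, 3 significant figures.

final mass ≈ 22200 kg

From the ideal rocket equation, m₀/m_f = exp(Δv / v_e) = exp(3390 / 2860.0) = exp(1.1853) = 3.2717.
m_f = m₀ / 3.2717 = 72,530 / 3.2717 = 22,168.9 kg.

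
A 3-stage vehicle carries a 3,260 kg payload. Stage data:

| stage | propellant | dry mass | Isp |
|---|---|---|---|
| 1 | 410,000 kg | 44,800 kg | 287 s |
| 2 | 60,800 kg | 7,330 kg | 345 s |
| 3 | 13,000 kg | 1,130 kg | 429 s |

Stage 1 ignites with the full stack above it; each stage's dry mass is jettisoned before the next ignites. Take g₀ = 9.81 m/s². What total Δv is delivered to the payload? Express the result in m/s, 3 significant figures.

Δv ≈ 14000 m/s

Ignition mass of stage 1 = 410,000+44,800 + 60,800+7,330 + 13,000+1,130 + 3,260 = 540,320 kg.
Stage 1: m₀ = 540,320 kg, m_f = 540,320 − 410,000 = 130,320 kg; Δv = 287×9.81×ln(4.146) = 2815.5×1.4222 ≈ 4004 m/s.
Stage 2: m₀ = 85,520 kg, m_f = 85,520 − 60,800 = 24,720 kg; Δv = 345×9.81×ln(3.46) = 3384.5×1.2411 ≈ 4201 m/s.
Stage 3: m₀ = 17,390 kg, m_f = 17,390 − 13,000 = 4,390 kg; Δv = 429×9.81×ln(3.961) = 4208.5×1.3766 ≈ 5793 m/s.
Total Δv = 4004 + 4201 + 5793 = 13998 m/s.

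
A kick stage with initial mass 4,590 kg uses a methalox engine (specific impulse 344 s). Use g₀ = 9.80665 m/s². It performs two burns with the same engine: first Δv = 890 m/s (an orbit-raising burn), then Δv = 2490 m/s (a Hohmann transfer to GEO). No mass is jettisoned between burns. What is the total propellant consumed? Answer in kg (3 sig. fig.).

total propellant consumed ≈ 2900 kg

v_e = Isp · g₀ = 344 × 9.80665 = 3373.5 m/s.
After the first burn: m = 4590 × exp(−890/3373.5) = 4590 × 0.76811 = 3,525.62 kg.
After the second burn: m = 3,525.62 × exp(−2490/3373.5) = 3,525.62 × 0.47802 = 1,685.32 kg.
Total propellant = m₀ − m_final = 4590 − 1,685.32 = 2,904.68 kg.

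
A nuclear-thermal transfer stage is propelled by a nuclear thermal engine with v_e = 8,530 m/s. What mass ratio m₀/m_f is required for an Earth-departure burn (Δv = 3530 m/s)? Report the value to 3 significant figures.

mass ratio ≈ 1.51

m₀/m_f = exp(Δv / v_e) = exp(3530 / 8530.0) = exp(0.4138) = 1.5126.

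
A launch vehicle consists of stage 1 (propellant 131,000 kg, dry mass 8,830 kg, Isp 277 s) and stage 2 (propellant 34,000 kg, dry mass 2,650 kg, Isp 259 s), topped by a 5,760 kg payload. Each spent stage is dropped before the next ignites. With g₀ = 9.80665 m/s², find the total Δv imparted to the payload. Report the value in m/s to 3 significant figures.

Δv ≈ 7560 m/s

Ignition mass of stage 1 = 131,000+8,830 + 34,000+2,650 + 5,760 = 182,240 kg.
Stage 1: m₀ = 182,240 kg, m_f = 182,240 − 131,000 = 51,240 kg; Δv = 277×9.80665×ln(3.557) = 2716.4×1.2688 ≈ 3447 m/s.
Stage 2: m₀ = 42,410 kg, m_f = 42,410 − 34,000 = 8,410 kg; Δv = 259×9.80665×ln(5.043) = 2539.9×1.6180 ≈ 4109 m/s.
Total Δv = 3447 + 4109 = 7556 m/s.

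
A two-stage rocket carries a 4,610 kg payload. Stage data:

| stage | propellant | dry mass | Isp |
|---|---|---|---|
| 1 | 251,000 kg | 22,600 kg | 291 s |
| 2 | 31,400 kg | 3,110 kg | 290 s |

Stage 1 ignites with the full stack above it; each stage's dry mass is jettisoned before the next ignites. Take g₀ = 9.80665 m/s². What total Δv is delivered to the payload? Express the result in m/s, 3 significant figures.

Ignition mass of stage 1 = 251,000+22,600 + 31,400+3,110 + 4,610 = 312,720 kg.
Stage 1: m₀ = 312,720 kg, m_f = 312,720 − 251,000 = 61,720 kg; Δv = 291×9.80665×ln(5.067) = 2853.7×1.6227 ≈ 4631 m/s.
Stage 2: m₀ = 39,120 kg, m_f = 39,120 − 31,400 = 7,720 kg; Δv = 290×9.80665×ln(5.067) = 2843.9×1.6228 ≈ 4615 m/s.
Total Δv = 4631 + 4615 = 9246 m/s.

Δv ≈ 9250 m/s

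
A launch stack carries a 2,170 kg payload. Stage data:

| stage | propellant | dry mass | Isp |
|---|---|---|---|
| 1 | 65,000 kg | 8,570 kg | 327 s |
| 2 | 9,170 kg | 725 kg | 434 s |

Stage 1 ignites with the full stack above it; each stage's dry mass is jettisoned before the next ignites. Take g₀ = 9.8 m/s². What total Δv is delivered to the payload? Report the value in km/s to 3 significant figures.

Δv ≈ 10.6 km/s

Ignition mass of stage 1 = 65,000+8,570 + 9,170+725 + 2,170 = 85,635 kg.
Stage 1: m₀ = 85,635 kg, m_f = 85,635 − 65,000 = 20,635 kg; Δv = 327×9.8×ln(4.15) = 3204.6×1.4231 ≈ 4560 m/s.
Stage 2: m₀ = 12,065 kg, m_f = 12,065 − 9,170 = 2,895 kg; Δv = 434×9.8×ln(4.168) = 4253.2×1.4273 ≈ 6071 m/s.
Total Δv = 4560 + 6071 = 10631 m/s.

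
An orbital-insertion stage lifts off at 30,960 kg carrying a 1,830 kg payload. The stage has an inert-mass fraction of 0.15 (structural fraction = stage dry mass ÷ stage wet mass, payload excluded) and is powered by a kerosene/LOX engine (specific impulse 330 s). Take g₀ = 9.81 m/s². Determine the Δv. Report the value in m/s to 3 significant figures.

Δv ≈ 5210 m/s

Stage wet mass = m₀ − payload = 30,960 − 1,830 = 29,130 kg.
Stage dry mass = ε × stage wet mass = 0.15 × 29,130 = 4,369.5 kg.
Burnout mass m_f = stage dry + payload = 4,369.5 + 1,830 = 6,199.5 kg.
v_e = Isp · g₀ = 330 × 9.81 = 3237.3 m/s.
Using Δv = v_e ln(m₀/m_f): Δv = v_e · ln(30,960/6,199.5) = 3237.3 × ln(4.994) = 3237.3 × 1.6082 ≈ 5206 m/s.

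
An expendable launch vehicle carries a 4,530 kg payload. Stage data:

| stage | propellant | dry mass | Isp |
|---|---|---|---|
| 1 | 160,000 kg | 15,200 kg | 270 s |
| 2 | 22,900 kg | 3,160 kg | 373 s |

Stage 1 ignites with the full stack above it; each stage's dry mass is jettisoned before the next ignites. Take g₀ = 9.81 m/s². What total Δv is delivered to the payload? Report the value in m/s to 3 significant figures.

Δv ≈ 9030 m/s

Ignition mass of stage 1 = 160,000+15,200 + 22,900+3,160 + 4,530 = 205,790 kg.
Stage 1: m₀ = 205,790 kg, m_f = 205,790 − 160,000 = 45,790 kg; Δv = 270×9.81×ln(4.494) = 2648.7×1.5028 ≈ 3980 m/s.
Stage 2: m₀ = 30,590 kg, m_f = 30,590 − 22,900 = 7,690 kg; Δv = 373×9.81×ln(3.978) = 3659.1×1.3808 ≈ 5052 m/s.
Total Δv = 3980 + 5052 = 9032 m/s.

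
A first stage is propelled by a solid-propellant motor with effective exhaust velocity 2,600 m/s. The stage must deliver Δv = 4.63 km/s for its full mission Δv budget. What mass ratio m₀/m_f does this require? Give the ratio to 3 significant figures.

mass ratio ≈ 5.93

m₀/m_f = exp(Δv / v_e) = exp(4630 / 2600.0) = exp(1.7808) = 5.9344.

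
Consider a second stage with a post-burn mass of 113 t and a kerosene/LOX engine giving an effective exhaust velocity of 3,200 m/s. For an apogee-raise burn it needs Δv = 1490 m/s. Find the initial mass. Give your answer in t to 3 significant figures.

m₀/m_f = exp(Δv / v_e) = exp(1490 / 3200.0) = exp(0.4656) = 1.5930.
m₀ = m_f × 1.5930 = 113 × 1.5930 = 180.009 t.

initial mass ≈ 180 t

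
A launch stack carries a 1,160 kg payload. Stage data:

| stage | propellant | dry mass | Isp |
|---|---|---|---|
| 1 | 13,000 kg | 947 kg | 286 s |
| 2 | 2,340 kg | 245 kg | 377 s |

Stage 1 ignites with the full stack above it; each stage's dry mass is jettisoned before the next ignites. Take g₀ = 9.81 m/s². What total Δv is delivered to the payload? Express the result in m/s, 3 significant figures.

Ignition mass of stage 1 = 13,000+947 + 2,340+245 + 1,160 = 17,692 kg.
Stage 1: m₀ = 17,692 kg, m_f = 17,692 − 13,000 = 4,692 kg; Δv = 286×9.81×ln(3.771) = 2805.7×1.3273 ≈ 3724 m/s.
Stage 2: m₀ = 3,745 kg, m_f = 3,745 − 2,340 = 1,405 kg; Δv = 377×9.81×ln(2.665) = 3698.4×0.9804 ≈ 3626 m/s.
Total Δv = 3724 + 3626 = 7350 m/s.

Δv ≈ 7350 m/s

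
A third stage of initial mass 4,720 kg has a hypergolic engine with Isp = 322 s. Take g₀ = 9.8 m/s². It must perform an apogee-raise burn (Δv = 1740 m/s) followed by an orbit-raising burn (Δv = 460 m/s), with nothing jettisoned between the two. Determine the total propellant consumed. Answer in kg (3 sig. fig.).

total propellant consumed ≈ 2370 kg

v_e = Isp · g₀ = 322 × 9.8 = 3155.6 m/s.
After the first burn: m = 4720 × exp(−1740/3155.6) = 4720 × 0.57614 = 2,719.38 kg.
After the second burn: m = 2,719.38 × exp(−460/3155.6) = 2,719.38 × 0.86435 = 2,350.5 kg.
Total propellant = m₀ − m_final = 4720 − 2,350.5 = 2,369.5 kg.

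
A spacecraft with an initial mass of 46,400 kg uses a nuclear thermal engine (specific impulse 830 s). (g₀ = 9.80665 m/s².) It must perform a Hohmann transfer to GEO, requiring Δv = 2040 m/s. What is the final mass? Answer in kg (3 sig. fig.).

final mass ≈ 36100 kg

v_e = Isp · g₀ = 830 × 9.80665 = 8139.5 m/s.
m₀/m_f = exp(Δv / v_e) = exp(2040 / 8139.5) = exp(0.2506) = 1.2848.
m_f = m₀ / 1.2848 = 46,400 / 1.2848 = 36,114.6 kg.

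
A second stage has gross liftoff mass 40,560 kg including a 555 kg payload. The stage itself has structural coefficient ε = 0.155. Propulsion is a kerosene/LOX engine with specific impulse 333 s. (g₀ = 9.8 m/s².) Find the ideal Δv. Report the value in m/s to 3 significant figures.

Δv ≈ 5850 m/s

Stage wet mass = m₀ − payload = 40,560 − 555 = 40,005 kg.
Stage dry mass = ε × stage wet mass = 0.155 × 40,005 = 6,200.78 kg.
Burnout mass m_f = stage dry + payload = 6,200.78 + 555 = 6,755.78 kg.
v_e = Isp · g₀ = 333 × 9.8 = 3263.4 m/s.
Δv = v_e · ln(40,560/6,755.78) = 3263.4 × ln(6.004) = 3263.4 × 1.7924 ≈ 5849 m/s.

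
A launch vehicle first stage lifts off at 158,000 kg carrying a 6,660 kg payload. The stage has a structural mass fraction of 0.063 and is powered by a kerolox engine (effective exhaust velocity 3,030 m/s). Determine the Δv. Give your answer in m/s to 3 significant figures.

Stage wet mass = m₀ − payload = 158,000 − 6,660 = 151,340 kg.
Stage dry mass = ε × stage wet mass = 0.063 × 151,340 = 9,534.42 kg.
Burnout mass m_f = stage dry + payload = 9,534.42 + 6,660 = 16,194.42 kg.
By the Tsiolkovsky rocket equation, Δv = v_e · ln(158,000/16,194.42) = 3030.0 × ln(9.756) = 3030.0 × 2.2779 ≈ 6902 m/s.

Δv ≈ 6900 m/s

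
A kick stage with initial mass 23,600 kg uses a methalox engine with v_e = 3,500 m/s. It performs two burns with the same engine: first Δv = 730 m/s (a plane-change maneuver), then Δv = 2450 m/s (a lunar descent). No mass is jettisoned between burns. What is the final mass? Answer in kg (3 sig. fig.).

final mass ≈ 9510 kg

After the first burn: m = 23600 × exp(−730/3500.0) = 23600 × 0.81174 = 19,157.1 kg.
After the second burn: m = 19,157.1 × exp(−2450/3500.0) = 19,157.1 × 0.49659 = 9,513.22 kg.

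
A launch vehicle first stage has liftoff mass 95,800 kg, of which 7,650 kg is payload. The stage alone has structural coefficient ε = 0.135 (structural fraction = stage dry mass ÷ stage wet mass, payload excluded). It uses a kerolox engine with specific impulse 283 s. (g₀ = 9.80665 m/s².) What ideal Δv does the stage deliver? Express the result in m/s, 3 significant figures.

Stage wet mass = m₀ − payload = 95,800 − 7,650 = 88,150 kg.
Stage dry mass = ε × stage wet mass = 0.135 × 88,150 = 11,900.3 kg.
Burnout mass m_f = stage dry + payload = 11,900.3 + 7,650 = 19,550.3 kg.
v_e = Isp · g₀ = 283 × 9.80665 = 2775.3 m/s.
Δv = v_e · ln(95,800/19,550.3) = 2775.3 × ln(4.9) = 2775.3 × 1.5893 ≈ 4411 m/s.

Δv ≈ 4410 m/s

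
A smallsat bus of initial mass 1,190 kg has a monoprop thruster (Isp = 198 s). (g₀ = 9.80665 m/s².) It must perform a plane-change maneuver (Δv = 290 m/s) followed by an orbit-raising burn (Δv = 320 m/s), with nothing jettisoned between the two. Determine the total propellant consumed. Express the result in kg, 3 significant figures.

total propellant consumed ≈ 321 kg

v_e = Isp · g₀ = 198 × 9.80665 = 1941.7 m/s.
After the first burn: m = 1190 × exp(−290/1941.7) = 1190 × 0.86127 = 1,024.91 kg.
After the second burn: m = 1,024.91 × exp(−320/1941.7) = 1,024.91 × 0.84806 = 869.185 kg.
Total propellant = m₀ − m_final = 1190 − 869.185 = 320.815 kg.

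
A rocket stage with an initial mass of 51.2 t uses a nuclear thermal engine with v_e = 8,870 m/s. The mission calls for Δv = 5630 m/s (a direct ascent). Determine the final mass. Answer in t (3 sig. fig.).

final mass ≈ 27.1 t

Using Δv = v_e ln(m₀/m_f): m₀/m_f = exp(Δv / v_e) = exp(5630 / 8870.0) = exp(0.6347) = 1.8865.
m_f = m₀ / 1.8865 = 51.2 / 1.8865 = 27.1402 t.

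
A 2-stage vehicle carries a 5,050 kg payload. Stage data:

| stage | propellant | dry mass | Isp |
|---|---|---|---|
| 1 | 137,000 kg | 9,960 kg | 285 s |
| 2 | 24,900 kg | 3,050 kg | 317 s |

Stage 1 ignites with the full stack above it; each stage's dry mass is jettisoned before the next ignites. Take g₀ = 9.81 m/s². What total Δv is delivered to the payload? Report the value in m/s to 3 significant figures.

Ignition mass of stage 1 = 137,000+9,960 + 24,900+3,050 + 5,050 = 179,960 kg.
Stage 1: m₀ = 179,960 kg, m_f = 179,960 − 137,000 = 42,960 kg; Δv = 285×9.81×ln(4.189) = 2795.9×1.4325 ≈ 4005 m/s.
Stage 2: m₀ = 33,000 kg, m_f = 33,000 − 24,900 = 8,100 kg; Δv = 317×9.81×ln(4.074) = 3109.8×1.4046 ≈ 4368 m/s.
Total Δv = 4005 + 4368 = 8373 m/s.

Δv ≈ 8370 m/s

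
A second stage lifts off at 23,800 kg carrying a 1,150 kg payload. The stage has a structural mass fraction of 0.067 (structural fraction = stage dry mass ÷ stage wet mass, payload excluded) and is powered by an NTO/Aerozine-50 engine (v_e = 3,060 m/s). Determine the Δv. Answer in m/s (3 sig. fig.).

Δv ≈ 6700 m/s

Stage wet mass = m₀ − payload = 23,800 − 1,150 = 22,650 kg.
Stage dry mass = ε × stage wet mass = 0.067 × 22,650 = 1,517.55 kg.
Burnout mass m_f = stage dry + payload = 1,517.55 + 1,150 = 2,667.55 kg.
Δv = v_e · ln(23,800/2,667.55) = 3060.0 × ln(8.922) = 3060.0 × 2.1885 ≈ 6697 m/s.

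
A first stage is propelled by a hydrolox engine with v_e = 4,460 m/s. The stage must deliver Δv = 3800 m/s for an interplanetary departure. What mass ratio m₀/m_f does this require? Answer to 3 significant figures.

Using Δv = v_e ln(m₀/m_f): m₀/m_f = exp(Δv / v_e) = exp(3800 / 4460.0) = exp(0.8520) = 2.3444.

mass ratio ≈ 2.34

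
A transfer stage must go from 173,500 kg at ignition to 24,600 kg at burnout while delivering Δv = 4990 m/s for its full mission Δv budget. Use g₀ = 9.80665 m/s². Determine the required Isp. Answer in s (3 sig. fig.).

ln(m₀/m_f) = ln(173500/24600) = ln(7.053) = 1.9534.
v_e = Δv / ln(m₀/m_f) = 4990 / 1.9534 = 2554.5 m/s.
Isp = v_e / g₀ = 2554.5 / 9.80665 = 260.5 s.

Isp ≈ 260 s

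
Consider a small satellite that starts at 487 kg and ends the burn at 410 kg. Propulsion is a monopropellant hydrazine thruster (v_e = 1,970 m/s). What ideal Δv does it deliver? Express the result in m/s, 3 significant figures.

By the Tsiolkovsky rocket equation, Δv = v_e · ln(m₀/m_f) = 1970.0 × ln(1.188) = 1970.0 × 0.1721 ≈ 339.1 m/s.

Δv ≈ 339 m/s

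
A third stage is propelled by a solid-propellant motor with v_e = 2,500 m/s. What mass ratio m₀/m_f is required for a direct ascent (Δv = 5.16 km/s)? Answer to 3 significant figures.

Using Δv = v_e ln(m₀/m_f): m₀/m_f = exp(Δv / v_e) = exp(5160 / 2500.0) = exp(2.0640) = 7.8774.

mass ratio ≈ 7.88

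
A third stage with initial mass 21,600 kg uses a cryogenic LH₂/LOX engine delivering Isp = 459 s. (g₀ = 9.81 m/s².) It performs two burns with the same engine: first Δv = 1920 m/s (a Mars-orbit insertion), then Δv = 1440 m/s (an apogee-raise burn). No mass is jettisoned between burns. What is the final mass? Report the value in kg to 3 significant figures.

final mass ≈ 10200 kg

v_e = Isp · g₀ = 459 × 9.81 = 4502.8 m/s.
After the first burn: m = 21600 × exp(−1920/4502.8) = 21600 × 0.65285 = 14,101.6 kg.
After the second burn: m = 14,101.6 × exp(−1440/4502.8) = 14,101.6 × 0.72629 = 10,241.9 kg.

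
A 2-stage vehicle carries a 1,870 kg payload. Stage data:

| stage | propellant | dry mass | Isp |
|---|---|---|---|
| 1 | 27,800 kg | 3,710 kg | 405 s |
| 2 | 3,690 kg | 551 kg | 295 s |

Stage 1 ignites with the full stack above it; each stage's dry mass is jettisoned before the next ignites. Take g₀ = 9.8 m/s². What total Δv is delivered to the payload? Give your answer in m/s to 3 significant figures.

Ignition mass of stage 1 = 27,800+3,710 + 3,690+551 + 1,870 = 37,621 kg.
Stage 1: m₀ = 37,621 kg, m_f = 37,621 − 27,800 = 9,821 kg; Δv = 405×9.8×ln(3.831) = 3969.0×1.3430 ≈ 5331 m/s.
Stage 2: m₀ = 6,111 kg, m_f = 6,111 − 3,690 = 2,421 kg; Δv = 295×9.8×ln(2.524) = 2891.0×0.9259 ≈ 2677 m/s.
Total Δv = 5331 + 2677 = 8008 m/s.

Δv ≈ 8010 m/s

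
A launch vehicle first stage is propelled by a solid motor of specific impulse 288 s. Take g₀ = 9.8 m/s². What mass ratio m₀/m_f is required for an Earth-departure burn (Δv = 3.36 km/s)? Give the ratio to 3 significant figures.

v_e = Isp · g₀ = 288 × 9.8 = 2822.4 m/s.
From the ideal rocket equation, m₀/m_f = exp(Δv / v_e) = exp(3360 / 2822.4) = exp(1.1905) = 3.2886.

mass ratio ≈ 3.29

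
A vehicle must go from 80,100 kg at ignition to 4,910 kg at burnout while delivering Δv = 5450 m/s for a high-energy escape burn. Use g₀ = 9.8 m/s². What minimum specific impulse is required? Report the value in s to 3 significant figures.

ln(m₀/m_f) = ln(80100/4910) = ln(16.31) = 2.7920.
v_e = Δv / ln(m₀/m_f) = 5450 / 2.7920 = 1952.0 m/s.
Isp = v_e / g₀ = 1952.0 / 9.8 = 199.2 s.

Isp ≈ 199 s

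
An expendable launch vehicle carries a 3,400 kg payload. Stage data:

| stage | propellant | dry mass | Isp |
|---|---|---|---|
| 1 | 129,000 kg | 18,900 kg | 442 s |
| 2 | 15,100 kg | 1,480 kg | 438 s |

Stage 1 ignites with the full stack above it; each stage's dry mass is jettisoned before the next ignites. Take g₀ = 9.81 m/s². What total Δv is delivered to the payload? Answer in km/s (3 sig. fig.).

Δv ≈ 12.4 km/s

Ignition mass of stage 1 = 129,000+18,900 + 15,100+1,480 + 3,400 = 167,880 kg.
Stage 1: m₀ = 167,880 kg, m_f = 167,880 − 129,000 = 38,880 kg; Δv = 442×9.81×ln(4.318) = 4336.0×1.4628 ≈ 6343 m/s.
Stage 2: m₀ = 19,980 kg, m_f = 19,980 − 15,100 = 4,880 kg; Δv = 438×9.81×ln(4.094) = 4296.8×1.4096 ≈ 6057 m/s.
Total Δv = 6343 + 6057 = 12400 m/s.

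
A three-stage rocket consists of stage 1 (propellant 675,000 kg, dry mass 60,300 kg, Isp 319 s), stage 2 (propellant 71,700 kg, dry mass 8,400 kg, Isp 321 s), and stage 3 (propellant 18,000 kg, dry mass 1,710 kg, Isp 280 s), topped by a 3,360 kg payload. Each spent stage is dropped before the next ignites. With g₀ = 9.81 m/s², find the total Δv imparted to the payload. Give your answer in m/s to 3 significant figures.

Δv ≈ 13000 m/s

Ignition mass of stage 1 = 675,000+60,300 + 71,700+8,400 + 18,000+1,710 + 3,360 = 838,470 kg.
Stage 1: m₀ = 838,470 kg, m_f = 838,470 − 675,000 = 163,470 kg; Δv = 319×9.81×ln(5.129) = 3129.4×1.6349 ≈ 5116 m/s.
Stage 2: m₀ = 103,170 kg, m_f = 103,170 − 71,700 = 31,470 kg; Δv = 321×9.81×ln(3.278) = 3149.0×1.1873 ≈ 3739 m/s.
Stage 3: m₀ = 23,070 kg, m_f = 23,070 − 18,000 = 5,070 kg; Δv = 280×9.81×ln(4.55) = 2746.8×1.5152 ≈ 4162 m/s.
Total Δv = 5116 + 3739 + 4162 = 13017 m/s.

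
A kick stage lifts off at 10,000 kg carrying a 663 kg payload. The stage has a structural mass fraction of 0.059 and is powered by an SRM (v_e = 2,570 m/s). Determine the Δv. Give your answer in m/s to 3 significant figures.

Δv ≈ 5420 m/s

Stage wet mass = m₀ − payload = 10,000 − 663 = 9,337 kg.
Stage dry mass = ε × stage wet mass = 0.059 × 9,337 = 550.883 kg.
Burnout mass m_f = stage dry + payload = 550.883 + 663 = 1,213.883 kg.
Using Δv = v_e ln(m₀/m_f): Δv = v_e · ln(10,000/1,213.883) = 2570.0 × ln(8.238) = 2570.0 × 2.1088 ≈ 5420 m/s.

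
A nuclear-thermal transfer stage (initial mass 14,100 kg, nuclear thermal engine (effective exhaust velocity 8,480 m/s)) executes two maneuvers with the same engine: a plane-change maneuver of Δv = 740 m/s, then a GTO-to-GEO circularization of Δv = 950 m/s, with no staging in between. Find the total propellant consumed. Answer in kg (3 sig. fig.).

total propellant consumed ≈ 2550 kg

After the first burn: m = 14100 × exp(−740/8480.0) = 14100 × 0.91643 = 12,921.7 kg.
After the second burn: m = 12,921.7 × exp(−950/8480.0) = 12,921.7 × 0.89402 = 11,552.3 kg.
Total propellant = m₀ − m_final = 14100 − 11,552.3 = 2,547.7 kg.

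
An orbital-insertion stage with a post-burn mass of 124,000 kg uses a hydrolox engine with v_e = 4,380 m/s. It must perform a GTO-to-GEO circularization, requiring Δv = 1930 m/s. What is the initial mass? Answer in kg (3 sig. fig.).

By the Tsiolkovsky rocket equation, m₀/m_f = exp(Δv / v_e) = exp(1930 / 4380.0) = exp(0.4406) = 1.5537.
m₀ = m_f × 1.5537 = 124,000 × 1.5537 = 192,659 kg.

initial mass ≈ 193000 kg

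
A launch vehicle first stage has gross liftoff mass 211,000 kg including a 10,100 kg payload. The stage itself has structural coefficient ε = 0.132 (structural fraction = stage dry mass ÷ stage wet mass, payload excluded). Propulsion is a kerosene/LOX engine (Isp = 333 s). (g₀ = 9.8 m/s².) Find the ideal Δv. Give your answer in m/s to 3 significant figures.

Δv ≈ 5720 m/s

Stage wet mass = m₀ − payload = 211,000 − 10,100 = 200,900 kg.
Stage dry mass = ε × stage wet mass = 0.132 × 200,900 = 26,518.8 kg.
Burnout mass m_f = stage dry + payload = 26,518.8 + 10,100 = 36,618.8 kg.
v_e = Isp · g₀ = 333 × 9.8 = 3263.4 m/s.
From the ideal rocket equation, Δv = v_e · ln(211,000/36,618.8) = 3263.4 × ln(5.762) = 3263.4 × 1.7513 ≈ 5715 m/s.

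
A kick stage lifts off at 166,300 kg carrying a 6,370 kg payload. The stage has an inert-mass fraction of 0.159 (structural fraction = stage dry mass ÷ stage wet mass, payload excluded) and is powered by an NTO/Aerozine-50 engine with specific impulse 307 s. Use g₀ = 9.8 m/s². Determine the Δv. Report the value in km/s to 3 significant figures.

Stage wet mass = m₀ − payload = 166,300 − 6,370 = 159,930 kg.
Stage dry mass = ε × stage wet mass = 0.159 × 159,930 = 25,428.9 kg.
Burnout mass m_f = stage dry + payload = 25,428.9 + 6,370 = 31,798.9 kg.
v_e = Isp · g₀ = 307 × 9.8 = 3008.6 m/s.
Δv = v_e · ln(166,300/31,798.9) = 3008.6 × ln(5.23) = 3008.6 × 1.6544 ≈ 4977 m/s.

Δv ≈ 4.98 km/s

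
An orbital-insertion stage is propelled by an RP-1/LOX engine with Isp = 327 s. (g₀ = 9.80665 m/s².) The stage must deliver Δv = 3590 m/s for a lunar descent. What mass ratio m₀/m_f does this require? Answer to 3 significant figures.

v_e = Isp · g₀ = 327 × 9.80665 = 3206.8 m/s.
m₀/m_f = exp(Δv / v_e) = exp(3590 / 3206.8) = exp(1.1195) = 3.0633.

mass ratio ≈ 3.06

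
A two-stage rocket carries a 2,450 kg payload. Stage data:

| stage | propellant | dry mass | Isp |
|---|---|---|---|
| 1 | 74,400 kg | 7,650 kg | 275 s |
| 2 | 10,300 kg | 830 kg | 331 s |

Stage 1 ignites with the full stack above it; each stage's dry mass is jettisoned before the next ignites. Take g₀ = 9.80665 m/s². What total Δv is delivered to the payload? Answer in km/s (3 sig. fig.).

Ignition mass of stage 1 = 74,400+7,650 + 10,300+830 + 2,450 = 95,630 kg.
Stage 1: m₀ = 95,630 kg, m_f = 95,630 − 74,400 = 21,230 kg; Δv = 275×9.80665×ln(4.504) = 2696.8×1.5051 ≈ 4059 m/s.
Stage 2: m₀ = 13,580 kg, m_f = 13,580 − 10,300 = 3,280 kg; Δv = 331×9.80665×ln(4.14) = 3246.0×1.4208 ≈ 4612 m/s.
Total Δv = 4059 + 4612 = 8671 m/s.

Δv ≈ 8.67 km/s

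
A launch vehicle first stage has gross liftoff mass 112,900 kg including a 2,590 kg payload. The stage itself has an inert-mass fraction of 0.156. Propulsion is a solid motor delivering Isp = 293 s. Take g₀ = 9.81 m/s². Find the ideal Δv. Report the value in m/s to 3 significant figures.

Stage wet mass = m₀ − payload = 112,900 − 2,590 = 110,310 kg.
Stage dry mass = ε × stage wet mass = 0.156 × 110,310 = 17,208.4 kg.
Burnout mass m_f = stage dry + payload = 17,208.4 + 2,590 = 19,798.4 kg.
v_e = Isp · g₀ = 293 × 9.81 = 2874.3 m/s.
Δv = v_e · ln(112,900/19,798.4) = 2874.3 × ln(5.702) = 2874.3 × 1.7409 ≈ 5004 m/s.

Δv ≈ 5000 m/s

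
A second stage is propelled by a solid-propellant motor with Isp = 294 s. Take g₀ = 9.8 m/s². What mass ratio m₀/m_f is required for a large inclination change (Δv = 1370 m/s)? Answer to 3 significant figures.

mass ratio ≈ 1.61

v_e = Isp · g₀ = 294 × 9.8 = 2881.2 m/s.
m₀/m_f = exp(Δv / v_e) = exp(1370 / 2881.2) = exp(0.4755) = 1.6088.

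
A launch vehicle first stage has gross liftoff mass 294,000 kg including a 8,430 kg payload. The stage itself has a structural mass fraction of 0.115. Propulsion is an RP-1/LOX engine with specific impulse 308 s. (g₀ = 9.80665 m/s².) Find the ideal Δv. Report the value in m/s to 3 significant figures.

Stage wet mass = m₀ − payload = 294,000 − 8,430 = 285,570 kg.
Stage dry mass = ε × stage wet mass = 0.115 × 285,570 = 32,840.6 kg.
Burnout mass m_f = stage dry + payload = 32,840.6 + 8,430 = 41,270.6 kg.
v_e = Isp · g₀ = 308 × 9.80665 = 3020.4 m/s.
Rocket equation: Δv = v_e · ln(294,000/41,270.6) = 3020.4 × ln(7.124) = 3020.4 × 1.9634 ≈ 5930 m/s.

Δv ≈ 5930 m/s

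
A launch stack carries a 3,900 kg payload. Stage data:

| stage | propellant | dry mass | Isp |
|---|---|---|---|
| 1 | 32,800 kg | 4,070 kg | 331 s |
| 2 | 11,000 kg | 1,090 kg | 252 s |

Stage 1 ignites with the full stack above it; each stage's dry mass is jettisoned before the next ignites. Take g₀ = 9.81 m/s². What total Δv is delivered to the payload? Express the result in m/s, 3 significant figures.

Δv ≈ 6030 m/s

Ignition mass of stage 1 = 32,800+4,070 + 11,000+1,090 + 3,900 = 52,860 kg.
Stage 1: m₀ = 52,860 kg, m_f = 52,860 − 32,800 = 20,060 kg; Δv = 331×9.81×ln(2.635) = 3247.1×0.9689 ≈ 3146 m/s.
Stage 2: m₀ = 15,990 kg, m_f = 15,990 − 11,000 = 4,990 kg; Δv = 252×9.81×ln(3.204) = 2472.1×1.1645 ≈ 2879 m/s.
Total Δv = 3146 + 2879 = 6025 m/s.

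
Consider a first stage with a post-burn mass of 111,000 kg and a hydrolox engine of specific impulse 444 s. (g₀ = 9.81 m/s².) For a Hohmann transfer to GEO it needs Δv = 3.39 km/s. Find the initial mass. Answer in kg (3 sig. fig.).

v_e = Isp · g₀ = 444 × 9.81 = 4355.6 m/s.
m₀/m_f = exp(Δv / v_e) = exp(3390 / 4355.6) = exp(0.7783) = 2.1778.
m₀ = m_f × 2.1778 = 111,000 × 2.1778 = 241,736 kg.

initial mass ≈ 242000 kg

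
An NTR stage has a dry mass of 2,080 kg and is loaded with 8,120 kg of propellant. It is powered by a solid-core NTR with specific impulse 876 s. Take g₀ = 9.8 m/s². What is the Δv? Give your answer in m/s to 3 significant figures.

Δv ≈ 13700 m/s

v_e = Isp · g₀ = 876 × 9.8 = 8584.8 m/s.
m₀ = m_dry + m_prop = 2,080 + 8,120 = 10,200 kg.
Δv = v_e · ln(m₀/m_f) = 8584.8 × ln(4.904) = 8584.8 × 1.5900 ≈ 13650.0 m/s.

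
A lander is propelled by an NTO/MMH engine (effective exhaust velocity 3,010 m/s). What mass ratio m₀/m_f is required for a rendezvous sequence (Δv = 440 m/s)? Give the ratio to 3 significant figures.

mass ratio ≈ 1.16

Rocket equation: m₀/m_f = exp(Δv / v_e) = exp(440 / 3010.0) = exp(0.1462) = 1.1574.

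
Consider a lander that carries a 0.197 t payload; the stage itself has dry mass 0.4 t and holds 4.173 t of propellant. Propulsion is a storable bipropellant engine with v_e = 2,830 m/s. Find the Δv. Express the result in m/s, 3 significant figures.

m₀ = payload + dry + propellant = 0.197 + 0.4 + 4.173 = 4.77 t.
m_f = payload + dry = 0.197 + 0.4 = 0.597 t.
Rocket equation: Δv = v_e · ln(m₀/m_f) = 2830.0 × ln(7.99) = 2830.0 × 2.0782 ≈ 5881.3 m/s.

Δv ≈ 5880 m/s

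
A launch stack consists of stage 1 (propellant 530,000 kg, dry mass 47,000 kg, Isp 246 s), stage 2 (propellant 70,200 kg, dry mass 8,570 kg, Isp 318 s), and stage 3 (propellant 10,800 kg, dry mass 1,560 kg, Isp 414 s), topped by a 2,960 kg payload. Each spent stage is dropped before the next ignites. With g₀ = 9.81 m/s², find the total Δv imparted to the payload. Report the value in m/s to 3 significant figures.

Ignition mass of stage 1 = 530,000+47,000 + 70,200+8,570 + 10,800+1,560 + 2,960 = 671,090 kg.
Stage 1: m₀ = 671,090 kg, m_f = 671,090 − 530,000 = 141,090 kg; Δv = 246×9.81×ln(4.756) = 2413.3×1.5595 ≈ 3763 m/s.
Stage 2: m₀ = 94,090 kg, m_f = 94,090 − 70,200 = 23,890 kg; Δv = 318×9.81×ln(3.938) = 3119.6×1.3708 ≈ 4276 m/s.
Stage 3: m₀ = 15,320 kg, m_f = 15,320 − 10,800 = 4,520 kg; Δv = 414×9.81×ln(3.389) = 4061.3×1.2206 ≈ 4957 m/s.
Total Δv = 3763 + 4276 + 4957 = 12996 m/s.

Δv ≈ 13000 m/s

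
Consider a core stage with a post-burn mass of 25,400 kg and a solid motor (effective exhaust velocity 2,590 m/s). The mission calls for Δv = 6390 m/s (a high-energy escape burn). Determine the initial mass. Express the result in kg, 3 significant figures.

By the Tsiolkovsky rocket equation, m₀/m_f = exp(Δv / v_e) = exp(6390 / 2590.0) = exp(2.4672) = 11.7892.
m₀ = m_f × 11.7892 = 25,400 × 11.7892 = 299,446 kg.

initial mass ≈ 299000 kg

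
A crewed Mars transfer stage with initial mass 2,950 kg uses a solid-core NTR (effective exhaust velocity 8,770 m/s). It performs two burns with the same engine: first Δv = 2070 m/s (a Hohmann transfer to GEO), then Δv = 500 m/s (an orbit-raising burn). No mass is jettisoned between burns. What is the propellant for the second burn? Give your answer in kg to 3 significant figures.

After the first burn: m = 2950 × exp(−2070/8770.0) = 2950 × 0.78976 = 2,329.79 kg.
After the second burn: m = 2,329.79 × exp(−500/8770.0) = 2,329.79 × 0.94458 = 2,200.67 kg.
Second-burn propellant = 2,329.79 − 2,200.67 = 129.12 kg.

propellant for the second burn ≈ 129 kg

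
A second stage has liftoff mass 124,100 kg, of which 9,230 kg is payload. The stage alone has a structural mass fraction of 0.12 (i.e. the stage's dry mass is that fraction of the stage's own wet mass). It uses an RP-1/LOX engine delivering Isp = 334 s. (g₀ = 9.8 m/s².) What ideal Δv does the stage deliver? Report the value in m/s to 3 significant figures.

Δv ≈ 5520 m/s

Stage wet mass = m₀ − payload = 124,100 − 9,230 = 114,870 kg.
Stage dry mass = ε × stage wet mass = 0.12 × 114,870 = 13,784.4 kg.
Burnout mass m_f = stage dry + payload = 13,784.4 + 9,230 = 23,014.4 kg.
v_e = Isp · g₀ = 334 × 9.8 = 3273.2 m/s.
Δv = v_e · ln(124,100/23,014.4) = 3273.2 × ln(5.392) = 3273.2 × 1.6850 ≈ 5515 m/s.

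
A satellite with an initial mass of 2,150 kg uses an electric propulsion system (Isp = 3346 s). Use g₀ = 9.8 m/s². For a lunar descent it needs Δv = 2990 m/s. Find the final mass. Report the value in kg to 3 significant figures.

v_e = Isp · g₀ = 3346 × 9.8 = 32790.8 m/s.
Rocket equation: m₀/m_f = exp(Δv / v_e) = exp(2990 / 32790.8) = exp(0.0912) = 1.0955.
m_f = m₀ / 1.0955 = 2,150 / 1.0955 = 1,962.57 kg.

final mass ≈ 1960 kg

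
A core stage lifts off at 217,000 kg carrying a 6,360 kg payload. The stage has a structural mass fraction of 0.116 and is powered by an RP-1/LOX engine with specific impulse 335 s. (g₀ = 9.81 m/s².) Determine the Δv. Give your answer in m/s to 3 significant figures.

Δv ≈ 6420 m/s

Stage wet mass = m₀ − payload = 217,000 − 6,360 = 210,640 kg.
Stage dry mass = ε × stage wet mass = 0.116 × 210,640 = 24,434.2 kg.
Burnout mass m_f = stage dry + payload = 24,434.2 + 6,360 = 30,794.2 kg.
v_e = Isp · g₀ = 335 × 9.81 = 3286.4 m/s.
Δv = v_e · ln(217,000/30,794.2) = 3286.4 × ln(7.047) = 3286.4 × 1.9526 ≈ 6417 m/s.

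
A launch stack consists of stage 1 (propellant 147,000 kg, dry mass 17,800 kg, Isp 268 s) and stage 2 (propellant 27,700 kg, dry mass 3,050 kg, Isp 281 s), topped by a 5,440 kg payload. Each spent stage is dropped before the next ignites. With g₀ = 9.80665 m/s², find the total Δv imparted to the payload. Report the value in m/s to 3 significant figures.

Δv ≈ 7450 m/s

Ignition mass of stage 1 = 147,000+17,800 + 27,700+3,050 + 5,440 = 200,990 kg.
Stage 1: m₀ = 200,990 kg, m_f = 200,990 − 147,000 = 53,990 kg; Δv = 268×9.80665×ln(3.723) = 2628.2×1.3145 ≈ 3455 m/s.
Stage 2: m₀ = 36,190 kg, m_f = 36,190 − 27,700 = 8,490 kg; Δv = 281×9.80665×ln(4.263) = 2755.7×1.4499 ≈ 3995 m/s.
Total Δv = 3455 + 3995 = 7450 m/s.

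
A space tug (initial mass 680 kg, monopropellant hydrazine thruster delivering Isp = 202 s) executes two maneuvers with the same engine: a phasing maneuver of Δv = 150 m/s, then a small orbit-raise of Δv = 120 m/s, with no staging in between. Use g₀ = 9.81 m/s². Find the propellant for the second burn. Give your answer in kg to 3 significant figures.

v_e = Isp · g₀ = 202 × 9.81 = 1981.6 m/s.
After the first burn: m = 680 × exp(−150/1981.6) = 680 × 0.92710 = 630.428 kg.
After the second burn: m = 630.428 × exp(−120/1981.6) = 630.428 × 0.94124 = 593.384 kg.
Second-burn propellant = 630.428 − 593.384 = 37.044 kg.

propellant for the second burn ≈ 37.0 kg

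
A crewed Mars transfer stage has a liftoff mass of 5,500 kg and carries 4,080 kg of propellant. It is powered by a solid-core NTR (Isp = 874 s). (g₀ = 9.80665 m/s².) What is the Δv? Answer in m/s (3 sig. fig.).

v_e = Isp · g₀ = 874 × 9.80665 = 8571.0 m/s.
m_f = m₀ − m_prop = 5,500 − 4,080 = 1,420 kg.
By the Tsiolkovsky rocket equation, Δv = v_e · ln(m₀/m_f) = 8571.0 × ln(3.873) = 8571.0 × 1.3541 ≈ 11605.9 m/s.

Δv ≈ 11600 m/s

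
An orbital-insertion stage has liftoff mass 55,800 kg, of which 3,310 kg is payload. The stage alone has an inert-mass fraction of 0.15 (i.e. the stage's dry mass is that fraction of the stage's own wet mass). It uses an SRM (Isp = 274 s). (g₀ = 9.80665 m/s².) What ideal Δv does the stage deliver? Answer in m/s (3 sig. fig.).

Δv ≈ 4320 m/s

Stage wet mass = m₀ − payload = 55,800 − 3,310 = 52,490 kg.
Stage dry mass = ε × stage wet mass = 0.15 × 52,490 = 7,873.5 kg.
Burnout mass m_f = stage dry + payload = 7,873.5 + 3,310 = 11,183.5 kg.
v_e = Isp · g₀ = 274 × 9.80665 = 2687.0 m/s.
By the Tsiolkovsky rocket equation, Δv = v_e · ln(55,800/11,183.5) = 2687.0 × ln(4.989) = 2687.0 × 1.6073 ≈ 4319 m/s.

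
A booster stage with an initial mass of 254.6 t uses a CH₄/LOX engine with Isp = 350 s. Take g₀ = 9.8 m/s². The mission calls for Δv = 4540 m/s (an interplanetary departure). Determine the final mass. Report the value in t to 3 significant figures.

v_e = Isp · g₀ = 350 × 9.8 = 3430.0 m/s.
m₀/m_f = exp(Δv / v_e) = exp(4540 / 3430.0) = exp(1.3236) = 3.7570.
m_f = m₀ / 3.7570 = 254.6 / 3.7570 = 67.7668 t.

final mass ≈ 67.8 t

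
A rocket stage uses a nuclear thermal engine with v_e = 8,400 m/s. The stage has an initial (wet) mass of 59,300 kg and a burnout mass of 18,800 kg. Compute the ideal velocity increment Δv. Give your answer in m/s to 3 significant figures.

From the ideal rocket equation, Δv = v_e · ln(m₀/m_f) = 8400.0 × ln(3.154) = 8400.0 × 1.1488 ≈ 9649.5 m/s.

Δv ≈ 9650 m/s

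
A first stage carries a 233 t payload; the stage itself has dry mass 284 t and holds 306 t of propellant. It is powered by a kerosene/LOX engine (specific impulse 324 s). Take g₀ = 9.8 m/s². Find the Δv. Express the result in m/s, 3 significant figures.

v_e = Isp · g₀ = 324 × 9.8 = 3175.2 m/s.
m₀ = payload + dry + propellant = 233 + 284 + 306 = 823 t.
m_f = payload + dry = 233 + 284 = 517 t.
Using Δv = v_e ln(m₀/m_f): Δv = v_e · ln(m₀/m_f) = 3175.2 × ln(1.592) = 3175.2 × 0.4649 ≈ 1476.2 m/s.

Δv ≈ 1480 m/s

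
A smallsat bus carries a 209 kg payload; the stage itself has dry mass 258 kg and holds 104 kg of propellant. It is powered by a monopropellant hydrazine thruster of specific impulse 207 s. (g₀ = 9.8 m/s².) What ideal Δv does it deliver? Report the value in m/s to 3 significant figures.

Δv ≈ 408 m/s

v_e = Isp · g₀ = 207 × 9.8 = 2028.6 m/s.
m₀ = payload + dry + propellant = 209 + 258 + 104 = 571 kg.
m_f = payload + dry = 209 + 258 = 467 kg.
Rocket equation: Δv = v_e · ln(m₀/m_f) = 2028.6 × ln(1.223) = 2028.6 × 0.2011 ≈ 407.9 m/s.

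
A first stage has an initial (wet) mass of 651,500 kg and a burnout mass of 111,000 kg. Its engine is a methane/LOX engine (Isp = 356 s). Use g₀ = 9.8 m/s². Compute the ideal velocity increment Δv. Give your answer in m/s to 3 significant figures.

v_e = Isp · g₀ = 356 × 9.8 = 3488.8 m/s.
From the ideal rocket equation, Δv = v_e · ln(m₀/m_f) = 3488.8 × ln(5.869) = 3488.8 × 1.7697 ≈ 6174.3 m/s.

Δv ≈ 6170 m/s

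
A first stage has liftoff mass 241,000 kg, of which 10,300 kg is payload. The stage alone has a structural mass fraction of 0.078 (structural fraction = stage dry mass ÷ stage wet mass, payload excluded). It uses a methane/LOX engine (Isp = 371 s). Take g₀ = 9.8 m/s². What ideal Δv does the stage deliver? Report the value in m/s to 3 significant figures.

Δv ≈ 7790 m/s

Stage wet mass = m₀ − payload = 241,000 − 10,300 = 230,700 kg.
Stage dry mass = ε × stage wet mass = 0.078 × 230,700 = 17,994.6 kg.
Burnout mass m_f = stage dry + payload = 17,994.6 + 10,300 = 28,294.6 kg.
v_e = Isp · g₀ = 371 × 9.8 = 3635.8 m/s.
By the Tsiolkovsky rocket equation, Δv = v_e · ln(241,000/28,294.6) = 3635.8 × ln(8.518) = 3635.8 × 2.1421 ≈ 7788 m/s.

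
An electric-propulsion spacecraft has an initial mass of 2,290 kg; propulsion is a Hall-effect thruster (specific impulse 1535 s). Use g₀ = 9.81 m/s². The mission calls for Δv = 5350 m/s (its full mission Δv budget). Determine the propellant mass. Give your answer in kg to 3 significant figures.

propellant mass ≈ 685 kg

v_e = Isp · g₀ = 1535 × 9.81 = 15058.4 m/s.
Using Δv = v_e ln(m₀/m_f): m₀/m_f = exp(Δv / v_e) = exp(5350 / 15058.4) = exp(0.3553) = 1.4266.
m_f = 2,290 / 1.4266 = 1,605.22 kg, so propellant = m₀ − m_f = 2,290 − 1,605.22 = 684.78 kg.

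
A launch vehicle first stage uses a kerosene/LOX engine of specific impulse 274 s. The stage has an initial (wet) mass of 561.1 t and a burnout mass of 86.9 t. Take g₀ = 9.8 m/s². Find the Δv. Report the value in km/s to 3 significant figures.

Δv ≈ 5.01 km/s

v_e = Isp · g₀ = 274 × 9.8 = 2685.2 m/s.
Rocket equation: Δv = v_e · ln(m₀/m_f) = 2685.2 × ln(6.457) = 2685.2 × 1.8651 ≈ 5008.3 m/s.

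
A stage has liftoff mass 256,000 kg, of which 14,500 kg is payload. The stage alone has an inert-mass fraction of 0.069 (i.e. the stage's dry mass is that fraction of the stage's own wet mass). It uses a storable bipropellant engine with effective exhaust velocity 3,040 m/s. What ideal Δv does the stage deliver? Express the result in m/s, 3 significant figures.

Stage wet mass = m₀ − payload = 256,000 − 14,500 = 241,500 kg.
Stage dry mass = ε × stage wet mass = 0.069 × 241,500 = 16,663.5 kg.
Burnout mass m_f = stage dry + payload = 16,663.5 + 14,500 = 31,163.5 kg.
From the ideal rocket equation, Δv = v_e · ln(256,000/31,163.5) = 3040.0 × ln(8.215) = 3040.0 × 2.1059 ≈ 6402 m/s.

Δv ≈ 6400 m/s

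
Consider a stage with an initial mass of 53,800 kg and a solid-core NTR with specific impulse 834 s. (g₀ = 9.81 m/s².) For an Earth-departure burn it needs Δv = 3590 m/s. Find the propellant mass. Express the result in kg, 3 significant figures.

propellant mass ≈ 19100 kg

v_e = Isp · g₀ = 834 × 9.81 = 8181.5 m/s.
Using Δv = v_e ln(m₀/m_f): m₀/m_f = exp(Δv / v_e) = exp(3590 / 8181.5) = exp(0.4388) = 1.5508.
m_f = 53,800 / 1.5508 = 34,691.8 kg, so propellant = m₀ − m_f = 53,800 − 34,691.8 = 19,108.2 kg.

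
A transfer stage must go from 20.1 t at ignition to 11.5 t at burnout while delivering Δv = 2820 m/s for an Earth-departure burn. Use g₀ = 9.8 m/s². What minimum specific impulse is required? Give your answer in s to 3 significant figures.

ln(m₀/m_f) = ln(20100/11500) = ln(1.748) = 0.5584.
v_e = Δv / ln(m₀/m_f) = 2820 / 0.5584 = 5050.4 m/s.
Isp = v_e / g₀ = 5050.4 / 9.8 = 515.3 s.

Isp ≈ 515 s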